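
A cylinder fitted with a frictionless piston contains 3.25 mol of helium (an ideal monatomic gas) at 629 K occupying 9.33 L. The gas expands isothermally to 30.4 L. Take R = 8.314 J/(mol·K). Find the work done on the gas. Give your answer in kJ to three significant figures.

W ≈ -20.1 kJ

Isothermal: W = nRT ln(V₂/V₁).
W = (3.25)(8.314)(629) × ln(30.4/9.33)
  = 16996 × 1.181
W_by_gas = 20076 J; work on gas = −W_by = -20076 J.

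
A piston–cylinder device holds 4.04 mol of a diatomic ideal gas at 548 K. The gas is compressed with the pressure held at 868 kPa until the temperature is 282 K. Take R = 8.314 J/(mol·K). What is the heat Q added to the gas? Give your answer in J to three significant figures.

Q ≈ -31300 J

Isobaric: W = nRΔT = (4.04)(8.314)(-266) = -8935 J.
ΔU = nCᵥΔT with Cᵥ = 5R/2: ΔU = (4.04)(20.79)(-266) = -22336 J.
Q = ΔU + W = -22336 − 8935 = -31271 J.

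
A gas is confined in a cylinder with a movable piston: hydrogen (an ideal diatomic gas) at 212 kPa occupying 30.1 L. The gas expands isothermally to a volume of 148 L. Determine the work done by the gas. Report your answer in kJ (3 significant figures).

Isothermal: W = nRT ln(V₂/V₁) = P₁V₁ ln(V₂/V₁).
P₁V₁ = (212 kPa)(30.1 L) = 6381 J.
W = 6381 × ln(148/30.1) = 6381 × 1.593
W_by_gas = 10163 J.

W ≈ 10.2 kJ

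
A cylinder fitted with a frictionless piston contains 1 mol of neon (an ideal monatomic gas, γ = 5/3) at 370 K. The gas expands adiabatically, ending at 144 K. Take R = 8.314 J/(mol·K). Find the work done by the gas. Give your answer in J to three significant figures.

W ≈ 2820 J

Adiabatic ⇒ Q = 0, so W_by = −ΔU = nCᵥ(T₁ − T₂).
Cᵥ = 3R/2 = 12.47 J/(mol·K).
W = (1)(12.47)(370 − 144) = 2818 J.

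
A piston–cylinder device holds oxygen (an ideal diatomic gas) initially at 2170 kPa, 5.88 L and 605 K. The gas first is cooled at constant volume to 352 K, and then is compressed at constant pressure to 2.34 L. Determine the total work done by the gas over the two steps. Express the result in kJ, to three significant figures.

W_total ≈ -4.47 kJ

Step 1 (isochoric): W = 0 (constant volume).
After step 1: P = 1263 kPa (V unchanged).
Step 2 (isobaric): W = PΔV = (1263 kPa)(2.34 − 5.88 L) = -4469 J.
W_total = 0 − 4469 = -4469 J.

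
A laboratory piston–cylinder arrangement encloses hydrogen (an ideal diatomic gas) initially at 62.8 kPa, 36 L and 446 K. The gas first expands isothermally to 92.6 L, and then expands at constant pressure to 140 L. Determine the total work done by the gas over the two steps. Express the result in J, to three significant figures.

Step 1 (isothermal): W = P₁V₁ ln(V₂/V₁) = (2261) ln(92.6/36) = 2136 J.
After step 1: P = 24.41 kPa, V = 92.6 L, T = 446 K.
Step 2 (isobaric): W = PΔV = (24.41 kPa)(140 − 92.6 L) = 1157 J.
W_total = 2136 + 1157 = 3293 J.

W_total ≈ 3290 J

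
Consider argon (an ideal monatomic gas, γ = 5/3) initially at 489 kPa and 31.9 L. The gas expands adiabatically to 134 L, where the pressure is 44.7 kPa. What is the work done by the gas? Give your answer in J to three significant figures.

W ≈ 14400 J

Adiabatic: W = (P₁V₁ − P₂V₂)/(γ − 1) with γ = 5/3.
P₁V₁ = 15599 J, P₂V₂ = 5990 J.
W = (15599 − 5990) / 0.6667 = 14414 J.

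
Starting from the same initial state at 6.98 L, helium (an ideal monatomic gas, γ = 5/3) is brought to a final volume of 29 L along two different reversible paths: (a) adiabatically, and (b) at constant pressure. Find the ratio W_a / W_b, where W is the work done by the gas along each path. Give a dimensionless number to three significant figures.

Path (a) adiabatic: W = P₁V₁(1 − (V₁/V₂)^(γ−1))/(γ−1) → W_a/(P₁V₁) = 0.9196.
Path (b) isobaric: W = P₁(V₂ − V₁) → W_b/(P₁V₁) = 3.155.
W_a / W_b = 0.9196 / 3.155 = 0.2915.

W_a / W_b ≈ 0.291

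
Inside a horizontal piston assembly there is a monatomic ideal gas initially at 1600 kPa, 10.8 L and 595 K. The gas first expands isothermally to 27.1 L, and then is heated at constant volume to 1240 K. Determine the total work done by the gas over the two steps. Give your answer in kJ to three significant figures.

W_total ≈ 15.9 kJ

Step 1 (isothermal): W = P₁V₁ ln(V₂/V₁) = (17280) ln(27.1/10.8) = 15897 J.
Step 2 (isochoric): W = 0 (constant volume).
W_total = 15897 + 0 = 15897 J.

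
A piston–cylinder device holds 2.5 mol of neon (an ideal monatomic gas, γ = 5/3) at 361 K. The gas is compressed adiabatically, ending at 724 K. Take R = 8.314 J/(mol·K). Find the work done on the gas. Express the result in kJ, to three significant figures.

Adiabatic ⇒ Q = 0, so W_by = −ΔU = nCᵥ(T₁ − T₂).
Cᵥ = 3R/2 = 12.47 J/(mol·K).
W = (2.5)(12.47)(361 − 724) = -11317 J.
Work on gas = −W_by = 11317 J.

W ≈ 11.3 kJ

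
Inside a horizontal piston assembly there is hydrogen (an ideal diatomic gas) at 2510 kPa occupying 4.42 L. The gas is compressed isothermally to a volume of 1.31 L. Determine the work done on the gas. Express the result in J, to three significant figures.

Isothermal: W = nRT ln(V₂/V₁) = P₁V₁ ln(V₂/V₁).
P₁V₁ = (2510 kPa)(4.42 L) = 11094 J.
W = 11094 × ln(1.31/4.42) = 11094 × -1.216
W_by_gas = -13492 J; work on gas = −W_by = 13492 J.

W ≈ 13500 J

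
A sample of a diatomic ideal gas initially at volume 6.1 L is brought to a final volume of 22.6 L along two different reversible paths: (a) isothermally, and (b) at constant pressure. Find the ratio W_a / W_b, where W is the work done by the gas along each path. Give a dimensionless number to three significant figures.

Path (a) isothermal: W = P₁V₁ ln(V₂/V₁) → W_a/(P₁V₁) = 1.31.
Path (b) isobaric: W = P₁(V₂ − V₁) → W_b/(P₁V₁) = 2.705.
W_a / W_b = 1.31 / 2.705 = 0.4842.

W_a / W_b ≈ 0.484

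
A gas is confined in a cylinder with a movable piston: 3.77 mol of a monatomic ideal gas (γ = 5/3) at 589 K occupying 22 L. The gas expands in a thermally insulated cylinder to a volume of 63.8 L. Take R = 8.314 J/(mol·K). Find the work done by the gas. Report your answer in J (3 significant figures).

W ≈ 14100 J

Adiabatic: TV^(γ−1) = const with γ = 5/3.
T₂ = T₁ (V₁/V₂)^(γ−1) = 589 × (22/63.8)^0.667 = 589 × 0.4917 = 289.6 K.
W_by = nCᵥ(T₁ − T₂) = (3.77)(12.47)(589 − 289.6) = 14075 J.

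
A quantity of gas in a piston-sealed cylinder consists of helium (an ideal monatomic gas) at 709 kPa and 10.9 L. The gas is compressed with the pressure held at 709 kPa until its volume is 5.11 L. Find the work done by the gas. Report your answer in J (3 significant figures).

W ≈ -4110 J

Isobaric: W = P ΔV.
W = (709 kPa)(5.11 − 10.9 L) = (709)(-5.79) = -4105 J.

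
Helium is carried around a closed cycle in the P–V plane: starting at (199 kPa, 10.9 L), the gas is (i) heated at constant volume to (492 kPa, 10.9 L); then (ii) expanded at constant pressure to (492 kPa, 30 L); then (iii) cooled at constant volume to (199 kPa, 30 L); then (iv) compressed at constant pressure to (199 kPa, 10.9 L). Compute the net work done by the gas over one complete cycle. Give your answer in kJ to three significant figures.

Constant-volume legs do no work.
W(ii) = (492)(30 − 10.9) = 9397 J; W(iv) = (199)(10.9 − 30) = -3801 J.
W_net = 9397 − 3801 = 5596 J (the clockwise enclosed area).

W_net ≈ 5.60 kJ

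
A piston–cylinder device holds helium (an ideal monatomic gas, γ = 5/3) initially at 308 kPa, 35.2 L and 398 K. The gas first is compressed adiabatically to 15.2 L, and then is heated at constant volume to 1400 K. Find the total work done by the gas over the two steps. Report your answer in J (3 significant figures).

W_total ≈ -12200 J

Step 1 (adiabatic): W = (P₁V₁ − P₂V₂)/(γ−1) = (10842 − 18977)/0.667 = -12203 J.
Step 2 (isochoric): W = 0 (constant volume).
W_total = -12203 + 0 = -12203 J.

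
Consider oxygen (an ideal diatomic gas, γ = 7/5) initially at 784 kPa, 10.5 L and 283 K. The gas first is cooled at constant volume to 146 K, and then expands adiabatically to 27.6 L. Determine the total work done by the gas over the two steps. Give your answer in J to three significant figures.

W_total ≈ 3400 J

Step 1 (isochoric): W = 0 (constant volume).
After step 1: P = 404.5 kPa (V unchanged).
Step 2 (adiabatic): W = (P₁V₁ − P₂V₂)/(γ−1) = (4247 − 2885)/0.4 = 3404 J.
W_total = 0 + 3404 = 3404 J.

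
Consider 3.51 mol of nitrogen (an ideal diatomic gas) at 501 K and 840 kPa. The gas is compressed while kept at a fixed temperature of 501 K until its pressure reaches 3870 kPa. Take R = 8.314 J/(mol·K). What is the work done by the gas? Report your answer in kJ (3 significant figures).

W ≈ -22.3 kJ

Isothermal process: W = nRT ln(V₂/V₁) = nRT ln(P₁/P₂).
W = (3.51)(8.314)(501) × ln(840/3870)
  = 14620 × ln(0.2171) = 14620 × -1.528
W_by_gas = -22334 J.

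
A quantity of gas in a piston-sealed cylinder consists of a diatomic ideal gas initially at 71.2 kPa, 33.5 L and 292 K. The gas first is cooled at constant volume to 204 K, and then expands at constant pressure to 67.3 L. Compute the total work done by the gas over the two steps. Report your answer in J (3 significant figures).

Step 1 (isochoric): W = 0 (constant volume).
After step 1: P = 49.74 kPa (V unchanged).
Step 2 (isobaric): W = PΔV = (49.74 kPa)(67.3 − 33.5 L) = 1681 J.
W_total = 0 + 1681 = 1681 J.

W_total ≈ 1680 J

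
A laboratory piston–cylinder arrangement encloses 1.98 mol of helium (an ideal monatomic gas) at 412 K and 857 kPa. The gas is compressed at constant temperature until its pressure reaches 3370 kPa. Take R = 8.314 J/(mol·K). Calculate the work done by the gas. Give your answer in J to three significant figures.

W ≈ -9290 J

Isothermal process: W = nRT ln(V₂/V₁) = nRT ln(P₁/P₂).
W = (1.98)(8.314)(412) × ln(857/3370)
  = 6782 × ln(0.2543) = 6782 × -1.369
W_by_gas = -9286 J.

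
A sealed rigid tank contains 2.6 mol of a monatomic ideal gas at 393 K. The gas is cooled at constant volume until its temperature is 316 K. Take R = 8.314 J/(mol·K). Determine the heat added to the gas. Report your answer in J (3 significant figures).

Q ≈ -2500 J

Constant volume ⇒ W = 0, so Q = ΔU = nCᵥΔT with Cᵥ = 3R/2 = 12.47 J/(mol·K).
ΔU = (2.6)(12.47)(316 − 393) = -2497 J.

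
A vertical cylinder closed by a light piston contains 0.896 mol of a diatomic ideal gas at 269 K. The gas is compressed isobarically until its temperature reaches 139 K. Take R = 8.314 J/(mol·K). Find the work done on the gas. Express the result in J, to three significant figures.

W ≈ 968 J

Isobaric: W = P ΔV = nR ΔT.
W = (0.896)(8.314)(139 − 269) = -968.4 J.
Work on gas = −W_by = 968.4 J.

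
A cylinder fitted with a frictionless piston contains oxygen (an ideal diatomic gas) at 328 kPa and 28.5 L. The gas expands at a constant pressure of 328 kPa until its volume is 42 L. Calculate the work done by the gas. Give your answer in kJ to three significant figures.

Isobaric: W = P ΔV.
W = (328 kPa)(42 − 28.5 L) = (328)(13.5) = 4428 J.

W ≈ 4.43 kJ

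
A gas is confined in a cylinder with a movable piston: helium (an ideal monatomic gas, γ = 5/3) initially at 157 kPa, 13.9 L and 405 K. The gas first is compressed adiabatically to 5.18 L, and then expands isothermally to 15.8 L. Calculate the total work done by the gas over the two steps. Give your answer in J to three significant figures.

W_total ≈ 1650 J

Step 1 (adiabatic): W = (P₁V₁ − P₂V₂)/(γ−1) = (2182 − 4214)/0.667 = -3048 J.
After step 1: P = 813.5 kPa, V = 5.18 L, T = 782.1 K.
Step 2 (isothermal): W = P₁V₁ ln(V₂/V₁) = (4214) ln(15.8/5.18) = 4700 J.
W_total = -3048 + 4700 = 1652 J.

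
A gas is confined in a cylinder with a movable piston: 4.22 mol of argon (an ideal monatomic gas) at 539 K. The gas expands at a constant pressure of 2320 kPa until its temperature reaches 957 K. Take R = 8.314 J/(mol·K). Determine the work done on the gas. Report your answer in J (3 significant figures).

Isobaric: W = P ΔV = nR ΔT.
W = (4.22)(8.314)(957 − 539) = 14666 J.
Work on gas = −W_by = -14666 J.

W ≈ -14700 J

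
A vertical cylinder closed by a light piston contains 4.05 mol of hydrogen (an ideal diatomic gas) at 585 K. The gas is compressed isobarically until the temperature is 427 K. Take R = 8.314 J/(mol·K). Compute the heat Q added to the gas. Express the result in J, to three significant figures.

Q ≈ -18600 J

Isobaric: W = nRΔT = (4.05)(8.314)(-158) = -5320 J.
ΔU = nCᵥΔT with Cᵥ = 5R/2: ΔU = (4.05)(20.79)(-158) = -13300 J.
Q = ΔU + W = -13300 − 5320 = -18620 J.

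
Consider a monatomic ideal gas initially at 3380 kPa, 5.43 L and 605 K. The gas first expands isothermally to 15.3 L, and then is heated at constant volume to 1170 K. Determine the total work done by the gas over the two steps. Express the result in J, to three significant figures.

Step 1 (isothermal): W = P₁V₁ ln(V₂/V₁) = (18353) ln(15.3/5.43) = 19013 J.
Step 2 (isochoric): W = 0 (constant volume).
W_total = 19013 + 0 = 19013 J.

W_total ≈ 19000 J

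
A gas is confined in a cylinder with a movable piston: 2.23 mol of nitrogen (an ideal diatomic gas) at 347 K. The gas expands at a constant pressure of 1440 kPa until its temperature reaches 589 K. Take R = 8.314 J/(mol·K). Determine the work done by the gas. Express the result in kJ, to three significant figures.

Isobaric: W = P ΔV = nR ΔT.
W = (2.23)(8.314)(589 − 347) = 4487 J.

W ≈ 4.49 kJ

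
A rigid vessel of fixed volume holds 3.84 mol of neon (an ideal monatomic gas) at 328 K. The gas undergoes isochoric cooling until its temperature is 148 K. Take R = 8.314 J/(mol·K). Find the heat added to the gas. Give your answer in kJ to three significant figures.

Q ≈ -8.62 kJ

Constant volume ⇒ W = 0, so Q = ΔU = nCᵥΔT with Cᵥ = 3R/2 = 12.47 J/(mol·K).
ΔU = (3.84)(12.47)(148 − 328) = -8620 J.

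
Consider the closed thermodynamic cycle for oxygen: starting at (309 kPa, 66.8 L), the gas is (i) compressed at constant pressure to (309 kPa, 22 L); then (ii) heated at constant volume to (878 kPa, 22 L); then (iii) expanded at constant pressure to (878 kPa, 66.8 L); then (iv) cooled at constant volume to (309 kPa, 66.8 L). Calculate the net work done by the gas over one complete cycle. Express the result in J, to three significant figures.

W_net ≈ 25500 J

Constant-volume legs do no work.
W(i) = (309)(22 − 66.8) = -13843 J; W(iii) = (878)(66.8 − 22) = 39334 J.
W_net = -13843 + 39334 = 25491 J (the clockwise enclosed area).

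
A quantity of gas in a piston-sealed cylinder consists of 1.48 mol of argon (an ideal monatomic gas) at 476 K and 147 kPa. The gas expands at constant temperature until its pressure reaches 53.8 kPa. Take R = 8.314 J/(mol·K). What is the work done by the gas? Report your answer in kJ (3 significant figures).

W ≈ 5.89 kJ

Isothermal process: W = nRT ln(V₂/V₁) = nRT ln(P₁/P₂).
W = (1.48)(8.314)(476) × ln(147/53.8)
  = 5857 × ln(2.732) = 5857 × 1.005
W_by_gas = 5887 J.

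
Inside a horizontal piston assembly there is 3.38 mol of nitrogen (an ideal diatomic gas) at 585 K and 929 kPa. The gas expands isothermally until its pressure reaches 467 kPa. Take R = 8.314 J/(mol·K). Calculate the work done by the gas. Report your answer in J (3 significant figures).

W ≈ 11300 J

Isothermal process: W = nRT ln(V₂/V₁) = nRT ln(P₁/P₂).
W = (3.38)(8.314)(585) × ln(929/467)
  = 16439 × ln(1.989) = 16439 × 0.6878
W_by_gas = 11307 J.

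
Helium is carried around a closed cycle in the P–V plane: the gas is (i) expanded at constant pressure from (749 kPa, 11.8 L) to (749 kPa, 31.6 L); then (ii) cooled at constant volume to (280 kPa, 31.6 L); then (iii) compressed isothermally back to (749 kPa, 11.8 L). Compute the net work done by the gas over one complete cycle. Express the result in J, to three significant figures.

Leg (i): W = PΔV = (749)(31.6 − 11.8) = 14830 J.
Leg (ii): W = 0.
Leg (iii): W = PᵢVᵢ ln(V_f/Vᵢ) = (8848) ln(11.8/31.6) = -8716 J.
W_net = 14830 − 8716 = 6114 J.

W_net ≈ 6110 J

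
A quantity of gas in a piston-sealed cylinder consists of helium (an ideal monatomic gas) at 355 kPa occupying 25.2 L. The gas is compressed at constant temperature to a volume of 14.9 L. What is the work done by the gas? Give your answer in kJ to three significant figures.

Isothermal: W = nRT ln(V₂/V₁) = P₁V₁ ln(V₂/V₁).
P₁V₁ = (355 kPa)(25.2 L) = 8946 J.
W = 8946 × ln(14.9/25.2) = 8946 × -0.5255
W_by_gas = -4701 J.

W ≈ -4.70 kJ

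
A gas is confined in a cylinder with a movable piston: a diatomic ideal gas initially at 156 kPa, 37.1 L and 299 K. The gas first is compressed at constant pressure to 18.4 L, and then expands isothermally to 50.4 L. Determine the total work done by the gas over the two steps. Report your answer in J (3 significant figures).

Step 1 (isobaric): W = PΔV = (156 kPa)(18.4 − 37.1 L) = -2917 J.
After step 1: P = 156 kPa, V = 18.4 L, T = 148.3 K.
Step 2 (isothermal): W = P₁V₁ ln(V₂/V₁) = (2870) ln(50.4/18.4) = 2892 J.
W_total = -2917 + 2892 = -24.87 J.

W_total ≈ -24.9 J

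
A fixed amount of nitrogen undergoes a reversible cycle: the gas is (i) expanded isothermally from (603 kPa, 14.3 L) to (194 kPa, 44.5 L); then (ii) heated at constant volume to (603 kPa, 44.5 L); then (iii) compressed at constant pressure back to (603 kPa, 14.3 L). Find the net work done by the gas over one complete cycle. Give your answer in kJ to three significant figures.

W_net ≈ -8.42 kJ

Leg (i): W = PᵢVᵢ ln(V_f/Vᵢ) = (8623) ln(44.5/14.3) = 9789 J.
Leg (ii): W = 0.
Leg (iii): W = PΔV = (603)(14.3 − 44.5) = -18211 J.
W_net = 9789 − 18211 = -8422 J.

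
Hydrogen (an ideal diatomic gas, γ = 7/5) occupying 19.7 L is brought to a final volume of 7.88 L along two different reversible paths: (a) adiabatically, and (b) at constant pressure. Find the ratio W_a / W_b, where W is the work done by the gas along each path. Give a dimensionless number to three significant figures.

W_a / W_b ≈ 1.84

Path (a) adiabatic: W = P₁V₁(1 − (V₁/V₂)^(γ−1))/(γ−1) → W_a/(P₁V₁) = -1.107.
Path (b) isobaric: W = P₁(V₂ − V₁) → W_b/(P₁V₁) = -0.6.
W_a / W_b = -1.107 / -0.6 = 1.845.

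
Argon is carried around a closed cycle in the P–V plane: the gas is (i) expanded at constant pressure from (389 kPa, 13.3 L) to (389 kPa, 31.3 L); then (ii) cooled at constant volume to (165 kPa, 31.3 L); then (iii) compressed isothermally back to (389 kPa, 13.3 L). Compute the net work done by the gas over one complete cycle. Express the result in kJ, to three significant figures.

Leg (i): W = PΔV = (389)(31.3 − 13.3) = 7002 J.
Leg (ii): W = 0.
Leg (iii): W = PᵢVᵢ ln(V_f/Vᵢ) = (5164) ln(13.3/31.3) = -4420 J.
W_net = 7002 − 4420 = 2582 J.

W_net ≈ 2.58 kJ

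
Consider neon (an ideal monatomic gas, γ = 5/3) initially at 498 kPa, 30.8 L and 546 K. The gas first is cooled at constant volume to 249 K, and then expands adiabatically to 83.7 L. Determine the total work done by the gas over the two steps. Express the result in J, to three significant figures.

Step 1 (isochoric): W = 0 (constant volume).
After step 1: P = 227.1 kPa (V unchanged).
Step 2 (adiabatic): W = (P₁V₁ − P₂V₂)/(γ−1) = (6995 − 3592)/0.667 = 5104 J.
W_total = 0 + 5104 = 5104 J.

W_total ≈ 5100 J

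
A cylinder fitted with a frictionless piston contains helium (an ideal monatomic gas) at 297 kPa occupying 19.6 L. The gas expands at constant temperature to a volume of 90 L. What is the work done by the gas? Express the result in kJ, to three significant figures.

Isothermal: W = nRT ln(V₂/V₁) = P₁V₁ ln(V₂/V₁).
P₁V₁ = (297 kPa)(19.6 L) = 5821 J.
W = 5821 × ln(90/19.6) = 5821 × 1.524
W_by_gas = 8873 J.

W ≈ 8.87 kJ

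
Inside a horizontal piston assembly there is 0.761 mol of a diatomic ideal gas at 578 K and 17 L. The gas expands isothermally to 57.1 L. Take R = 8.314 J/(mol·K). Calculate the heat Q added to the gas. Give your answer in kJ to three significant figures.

Isothermal ⇒ ΔU = 0, so Q = W = nRT ln(V₂/V₁).
Q = (0.761)(8.314)(578) ln(57.1/17) = 3657 × 1.212 = 4431 J.

Q ≈ 4.43 kJ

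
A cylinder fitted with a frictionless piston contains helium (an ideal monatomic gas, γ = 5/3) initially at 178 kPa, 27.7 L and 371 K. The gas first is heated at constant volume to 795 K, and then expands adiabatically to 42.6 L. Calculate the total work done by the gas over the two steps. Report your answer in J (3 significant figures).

W_total ≈ 3950 J

Step 1 (isochoric): W = 0 (constant volume).
After step 1: P = 381.4 kPa (V unchanged).
Step 2 (adiabatic): W = (P₁V₁ − P₂V₂)/(γ−1) = (10566 − 7930)/0.667 = 3953 J.
W_total = 0 + 3953 = 3953 J.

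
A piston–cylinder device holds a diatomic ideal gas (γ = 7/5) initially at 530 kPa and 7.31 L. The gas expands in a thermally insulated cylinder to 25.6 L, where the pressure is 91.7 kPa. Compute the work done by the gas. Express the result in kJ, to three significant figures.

Adiabatic: W = (P₁V₁ − P₂V₂)/(γ − 1) with γ = 7/5.
P₁V₁ = 3874 J, P₂V₂ = 2348 J.
W = (3874 − 2348) / 0.4 = 3817 J.

W ≈ 3.82 kJ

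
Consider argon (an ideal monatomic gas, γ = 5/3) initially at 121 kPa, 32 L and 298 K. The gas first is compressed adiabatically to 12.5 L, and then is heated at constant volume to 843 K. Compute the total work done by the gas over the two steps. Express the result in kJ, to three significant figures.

Step 1 (adiabatic): W = (P₁V₁ − P₂V₂)/(γ−1) = (3872 − 7246)/0.667 = -5061 J.
Step 2 (isochoric): W = 0 (constant volume).
W_total = -5061 + 0 = -5061 J.

W_total ≈ -5.06 kJ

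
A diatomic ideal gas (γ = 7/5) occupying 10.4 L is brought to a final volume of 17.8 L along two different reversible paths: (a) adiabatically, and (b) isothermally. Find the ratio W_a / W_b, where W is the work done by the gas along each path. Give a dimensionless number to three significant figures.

W_a / W_b ≈ 0.900

Path (a) adiabatic: W = P₁V₁(1 − (V₁/V₂)^(γ−1))/(γ−1) → W_a/(P₁V₁) = 0.4836.
Path (b) isothermal: W = P₁V₁ ln(V₂/V₁) → W_b/(P₁V₁) = 0.5374.
W_a / W_b = 0.4836 / 0.5374 = 0.8998.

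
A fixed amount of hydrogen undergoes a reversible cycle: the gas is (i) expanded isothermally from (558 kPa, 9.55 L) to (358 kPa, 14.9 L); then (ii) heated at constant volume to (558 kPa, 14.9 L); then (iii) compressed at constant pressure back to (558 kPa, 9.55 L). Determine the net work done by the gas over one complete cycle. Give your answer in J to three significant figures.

W_net ≈ -615 J

Leg (i): W = PᵢVᵢ ln(V_f/Vᵢ) = (5329) ln(14.9/9.55) = 2370 J.
Leg (ii): W = 0.
Leg (iii): W = PΔV = (558)(9.55 − 14.9) = -2985 J.
W_net = 2370 − 2985 = -614.9 J.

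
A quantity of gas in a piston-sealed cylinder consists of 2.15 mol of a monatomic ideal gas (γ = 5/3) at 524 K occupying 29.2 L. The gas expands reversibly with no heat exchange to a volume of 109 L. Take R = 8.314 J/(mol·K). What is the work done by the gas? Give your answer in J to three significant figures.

Adiabatic: TV^(γ−1) = const with γ = 5/3.
T₂ = T₁ (V₁/V₂)^(γ−1) = 524 × (29.2/109)^0.667 = 524 × 0.4156 = 217.8 K.
W_by = nCᵥ(T₁ − T₂) = (2.15)(12.47)(524 − 217.8) = 8211 J.

W ≈ 8210 J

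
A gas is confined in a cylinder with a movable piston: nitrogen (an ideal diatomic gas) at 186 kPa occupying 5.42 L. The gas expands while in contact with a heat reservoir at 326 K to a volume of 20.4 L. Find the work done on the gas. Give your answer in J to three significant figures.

Isothermal: W = nRT ln(V₂/V₁) = P₁V₁ ln(V₂/V₁).
P₁V₁ = (186 kPa)(5.42 L) = 1008 J.
W = 1008 × ln(20.4/5.42) = 1008 × 1.325
W_by_gas = 1336 J; work on gas = −W_by = -1336 J.

W ≈ -1340 J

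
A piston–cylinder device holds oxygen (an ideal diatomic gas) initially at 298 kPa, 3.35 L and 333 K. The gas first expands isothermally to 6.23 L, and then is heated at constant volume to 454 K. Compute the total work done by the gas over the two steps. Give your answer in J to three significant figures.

Step 1 (isothermal): W = P₁V₁ ln(V₂/V₁) = (998.3) ln(6.23/3.35) = 619.4 J.
Step 2 (isochoric): W = 0 (constant volume).
W_total = 619.4 + 0 = 619.4 J.

W_total ≈ 619 J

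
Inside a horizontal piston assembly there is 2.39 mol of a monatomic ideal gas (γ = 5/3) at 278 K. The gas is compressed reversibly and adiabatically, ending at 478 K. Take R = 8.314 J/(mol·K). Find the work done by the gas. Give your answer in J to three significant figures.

W ≈ -5960 J

Adiabatic ⇒ Q = 0, so W_by = −ΔU = nCᵥ(T₁ − T₂).
Cᵥ = 3R/2 = 12.47 J/(mol·K).
W = (2.39)(12.47)(278 − 478) = -5961 J.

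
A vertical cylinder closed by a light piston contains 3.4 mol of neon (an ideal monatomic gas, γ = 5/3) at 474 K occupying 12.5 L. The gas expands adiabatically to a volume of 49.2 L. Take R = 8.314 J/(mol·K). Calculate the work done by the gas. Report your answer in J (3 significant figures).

W ≈ 12000 J

Adiabatic: TV^(γ−1) = const with γ = 5/3.
T₂ = T₁ (V₁/V₂)^(γ−1) = 474 × (12.5/49.2)^0.667 = 474 × 0.4011 = 190.1 K.
W_by = nCᵥ(T₁ − T₂) = (3.4)(12.47)(474 − 190.1) = 12036 J.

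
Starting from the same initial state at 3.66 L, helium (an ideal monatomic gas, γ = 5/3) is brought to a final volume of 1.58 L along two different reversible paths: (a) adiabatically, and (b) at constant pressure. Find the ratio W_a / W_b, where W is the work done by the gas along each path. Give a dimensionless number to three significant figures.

Path (a) adiabatic: W = P₁V₁(1 − (V₁/V₂)^(γ−1))/(γ−1) → W_a/(P₁V₁) = -1.126.
Path (b) isobaric: W = P₁(V₂ − V₁) → W_b/(P₁V₁) = -0.5683.
W_a / W_b = -1.126 / -0.5683 = 1.981.

W_a / W_b ≈ 1.98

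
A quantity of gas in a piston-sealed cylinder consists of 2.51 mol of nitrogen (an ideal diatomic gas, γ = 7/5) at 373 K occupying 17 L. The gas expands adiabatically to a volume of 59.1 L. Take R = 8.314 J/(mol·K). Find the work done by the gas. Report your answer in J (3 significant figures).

W ≈ 7640 J

Adiabatic: TV^(γ−1) = const with γ = 7/5.
T₂ = T₁ (V₁/V₂)^(γ−1) = 373 × (17/59.1)^0.4 = 373 × 0.6075 = 226.6 K.
W_by = nCᵥ(T₁ − T₂) = (2.51)(20.79)(373 − 226.6) = 7638 J.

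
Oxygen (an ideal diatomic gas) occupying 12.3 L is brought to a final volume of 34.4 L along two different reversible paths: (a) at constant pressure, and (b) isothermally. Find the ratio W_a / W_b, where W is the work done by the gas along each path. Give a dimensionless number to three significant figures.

W_a / W_b ≈ 1.75

Path (a) isobaric: W = P₁(V₂ − V₁) → W_a/(P₁V₁) = 1.797.
Path (b) isothermal: W = P₁V₁ ln(V₂/V₁) → W_b/(P₁V₁) = 1.028.
W_a / W_b = 1.797 / 1.028 = 1.747.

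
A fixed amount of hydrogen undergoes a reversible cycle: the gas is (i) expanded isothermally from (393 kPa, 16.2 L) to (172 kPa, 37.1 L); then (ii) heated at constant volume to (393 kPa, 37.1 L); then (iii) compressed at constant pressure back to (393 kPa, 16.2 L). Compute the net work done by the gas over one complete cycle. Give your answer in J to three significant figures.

W_net ≈ -2940 J

Leg (i): W = PᵢVᵢ ln(V_f/Vᵢ) = (6367) ln(37.1/16.2) = 5275 J.
Leg (ii): W = 0.
Leg (iii): W = PΔV = (393)(16.2 − 37.1) = -8214 J.
W_net = 5275 − 8214 = -2938 J.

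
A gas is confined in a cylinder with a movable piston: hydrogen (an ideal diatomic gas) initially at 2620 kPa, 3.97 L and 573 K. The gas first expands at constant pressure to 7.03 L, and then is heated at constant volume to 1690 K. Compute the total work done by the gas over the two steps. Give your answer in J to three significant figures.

W_total ≈ 8020 J

Step 1 (isobaric): W = PΔV = (2620 kPa)(7.03 − 3.97 L) = 8017 J.
Step 2 (isochoric): W = 0 (constant volume).
W_total = 8017 + 0 = 8017 J.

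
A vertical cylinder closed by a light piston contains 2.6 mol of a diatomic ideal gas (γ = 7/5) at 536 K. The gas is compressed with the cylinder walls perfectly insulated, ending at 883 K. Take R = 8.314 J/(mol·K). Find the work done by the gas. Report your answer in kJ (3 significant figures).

W ≈ -18.8 kJ

Adiabatic ⇒ Q = 0, so W_by = −ΔU = nCᵥ(T₁ − T₂).
Cᵥ = 5R/2 = 20.79 J/(mol·K).
W = (2.6)(20.79)(536 − 883) = -18752 J.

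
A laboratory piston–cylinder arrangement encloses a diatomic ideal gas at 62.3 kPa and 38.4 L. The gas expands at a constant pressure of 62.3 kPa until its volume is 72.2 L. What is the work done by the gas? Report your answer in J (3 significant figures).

Isobaric: W = P ΔV.
W = (62.3 kPa)(72.2 − 38.4 L) = (62.3)(33.8) = 2106 J.

W ≈ 2110 J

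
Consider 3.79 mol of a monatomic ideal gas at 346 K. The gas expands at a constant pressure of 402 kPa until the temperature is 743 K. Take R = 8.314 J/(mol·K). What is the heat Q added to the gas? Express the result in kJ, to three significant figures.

Q ≈ 31.3 kJ

Isobaric: W = nRΔT = (3.79)(8.314)(397) = 12509 J.
ΔU = nCᵥΔT with Cᵥ = 3R/2: ΔU = (3.79)(12.47)(397) = 18764 J.
Q = ΔU + W = 18764 + 12509 = 31274 J.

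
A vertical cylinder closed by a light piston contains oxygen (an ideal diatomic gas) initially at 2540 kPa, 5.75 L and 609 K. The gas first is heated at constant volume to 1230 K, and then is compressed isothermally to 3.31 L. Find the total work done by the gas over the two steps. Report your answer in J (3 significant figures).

Step 1 (isochoric): W = 0 (constant volume).
After step 1: P = 5130 kPa (V unchanged).
Step 2 (isothermal): W = P₁V₁ ln(V₂/V₁) = (29498) ln(3.31/5.75) = -16290 J.
W_total = 0 − 16290 = -16290 J.

W_total ≈ -16300 J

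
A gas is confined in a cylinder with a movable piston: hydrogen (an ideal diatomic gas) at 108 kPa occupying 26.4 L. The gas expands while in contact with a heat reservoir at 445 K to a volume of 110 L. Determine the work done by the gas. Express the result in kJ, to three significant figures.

Isothermal: W = nRT ln(V₂/V₁) = P₁V₁ ln(V₂/V₁).
P₁V₁ = (108 kPa)(26.4 L) = 2851 J.
W = 2851 × ln(110/26.4) = 2851 × 1.427
W_by_gas = 4069 J.

W ≈ 4.07 kJ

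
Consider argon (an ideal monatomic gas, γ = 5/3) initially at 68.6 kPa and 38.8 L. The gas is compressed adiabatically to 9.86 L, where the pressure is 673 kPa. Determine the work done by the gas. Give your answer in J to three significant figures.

W ≈ -5960 J

Adiabatic: W = (P₁V₁ − P₂V₂)/(γ − 1) with γ = 5/3.
P₁V₁ = 2662 J, P₂V₂ = 6636 J.
W = (2662 − 6636) / 0.6667 = -5961 J.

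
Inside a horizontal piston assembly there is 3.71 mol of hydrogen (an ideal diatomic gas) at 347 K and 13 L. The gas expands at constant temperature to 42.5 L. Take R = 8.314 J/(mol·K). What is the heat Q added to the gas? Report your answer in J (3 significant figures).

Isothermal ⇒ ΔU = 0, so Q = W = nRT ln(V₂/V₁).
Q = (3.71)(8.314)(347) ln(42.5/13) = 10703 × 1.185 = 12679 J.

Q ≈ 12700 J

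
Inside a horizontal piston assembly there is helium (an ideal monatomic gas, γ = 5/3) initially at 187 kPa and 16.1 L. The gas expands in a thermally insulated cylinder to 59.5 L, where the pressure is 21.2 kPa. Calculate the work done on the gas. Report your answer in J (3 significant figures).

W ≈ -2620 J

Adiabatic: W = (P₁V₁ − P₂V₂)/(γ − 1) with γ = 5/3.
P₁V₁ = 3011 J, P₂V₂ = 1261 J.
W = (3011 − 1261) / 0.6667 = 2624 J.
Work on gas = −W_by = -2624 J.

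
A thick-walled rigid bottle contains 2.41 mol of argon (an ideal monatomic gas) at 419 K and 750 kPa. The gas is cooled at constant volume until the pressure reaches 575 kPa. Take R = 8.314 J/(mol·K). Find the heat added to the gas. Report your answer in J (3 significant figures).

Constant volume ⇒ W = 0, so Q = ΔU = nCᵥΔT with Cᵥ = 3R/2 = 12.47 J/(mol·K).
At constant V, T₂/T₁ = P₂/P₁ ⇒ ΔT = T₁(P₂/P₁ − 1) = 419·(575/750 − 1) = -97.77 K.
ΔU = (2.41)(12.47)(-97.77) = -2938 J.

Q ≈ -2940 J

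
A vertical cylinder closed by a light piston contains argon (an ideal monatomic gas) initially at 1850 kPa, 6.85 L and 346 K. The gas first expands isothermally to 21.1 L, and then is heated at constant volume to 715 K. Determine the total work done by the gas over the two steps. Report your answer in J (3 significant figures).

Step 1 (isothermal): W = P₁V₁ ln(V₂/V₁) = (12672) ln(21.1/6.85) = 14257 J.
Step 2 (isochoric): W = 0 (constant volume).
W_total = 14257 + 0 = 14257 J.

W_total ≈ 14300 J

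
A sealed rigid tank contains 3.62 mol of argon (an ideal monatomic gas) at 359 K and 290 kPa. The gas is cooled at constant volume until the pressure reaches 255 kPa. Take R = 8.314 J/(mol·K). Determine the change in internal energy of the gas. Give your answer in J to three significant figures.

ΔU ≈ -1960 J

Constant volume ⇒ W = 0, so Q = ΔU = nCᵥΔT with Cᵥ = 3R/2 = 12.47 J/(mol·K).
At constant V, T₂/T₁ = P₂/P₁ ⇒ ΔT = T₁(P₂/P₁ − 1) = 359·(255/290 − 1) = -43.33 K.
ΔU = (3.62)(12.47)(-43.33) = -1956 J.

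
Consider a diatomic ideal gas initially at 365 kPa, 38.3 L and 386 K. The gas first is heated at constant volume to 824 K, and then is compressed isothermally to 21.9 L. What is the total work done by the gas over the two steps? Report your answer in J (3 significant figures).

W_total ≈ -16700 J

Step 1 (isochoric): W = 0 (constant volume).
After step 1: P = 779.2 kPa (V unchanged).
Step 2 (isothermal): W = P₁V₁ ln(V₂/V₁) = (29842) ln(21.9/38.3) = -16681 J.
W_total = 0 − 16681 = -16681 J.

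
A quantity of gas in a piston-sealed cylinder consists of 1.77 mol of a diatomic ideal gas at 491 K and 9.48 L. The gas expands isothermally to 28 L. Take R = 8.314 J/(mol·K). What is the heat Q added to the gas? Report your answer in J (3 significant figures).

Isothermal ⇒ ΔU = 0, so Q = W = nRT ln(V₂/V₁).
Q = (1.77)(8.314)(491) ln(28/9.48) = 7225 × 1.083 = 7825 J.

Q ≈ 7830 J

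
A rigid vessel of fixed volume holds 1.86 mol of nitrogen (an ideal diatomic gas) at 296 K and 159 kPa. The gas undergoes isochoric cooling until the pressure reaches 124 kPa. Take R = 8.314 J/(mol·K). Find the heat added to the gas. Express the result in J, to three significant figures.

Q ≈ -2520 J

Constant volume ⇒ W = 0, so Q = ΔU = nCᵥΔT with Cᵥ = 5R/2 = 20.79 J/(mol·K).
At constant V, T₂/T₁ = P₂/P₁ ⇒ ΔT = T₁(P₂/P₁ − 1) = 296·(124/159 − 1) = -65.16 K.
ΔU = (1.86)(20.79)(-65.16) = -2519 J.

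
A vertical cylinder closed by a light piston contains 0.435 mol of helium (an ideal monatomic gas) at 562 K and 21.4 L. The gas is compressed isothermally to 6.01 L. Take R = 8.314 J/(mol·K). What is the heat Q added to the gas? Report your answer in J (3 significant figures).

Isothermal ⇒ ΔU = 0, so Q = W = nRT ln(V₂/V₁).
Q = (0.435)(8.314)(562) ln(6.01/21.4) = 2033 × -1.27 = -2581 J.

Q ≈ -2580 J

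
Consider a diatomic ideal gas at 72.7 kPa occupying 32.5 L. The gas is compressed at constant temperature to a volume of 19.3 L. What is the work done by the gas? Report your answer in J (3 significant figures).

W ≈ -1230 J

Isothermal: W = nRT ln(V₂/V₁) = P₁V₁ ln(V₂/V₁).
P₁V₁ = (72.7 kPa)(32.5 L) = 2363 J.
W = 2363 × ln(19.3/32.5) = 2363 × -0.5211
W_by_gas = -1231 J.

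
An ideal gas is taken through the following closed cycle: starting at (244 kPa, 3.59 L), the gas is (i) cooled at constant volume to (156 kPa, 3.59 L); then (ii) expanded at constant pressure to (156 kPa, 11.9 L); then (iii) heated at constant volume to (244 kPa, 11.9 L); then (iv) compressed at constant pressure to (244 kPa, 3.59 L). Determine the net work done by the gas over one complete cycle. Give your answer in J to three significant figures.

W_net ≈ -731 J

Constant-volume legs do no work.
W(ii) = (156)(11.9 − 3.59) = 1296 J; W(iv) = (244)(3.59 − 11.9) = -2028 J.
W_net = 1296 − 2028 = -731.3 J (the counter-clockwise enclosed area).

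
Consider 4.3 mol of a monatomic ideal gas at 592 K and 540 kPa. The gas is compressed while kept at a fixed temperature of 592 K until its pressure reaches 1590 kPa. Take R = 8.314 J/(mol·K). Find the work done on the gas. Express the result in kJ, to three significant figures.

W ≈ 22.9 kJ

Isothermal process: W = nRT ln(V₂/V₁) = nRT ln(P₁/P₂).
W = (4.3)(8.314)(592) × ln(540/1590)
  = 21164 × ln(0.3396) = 21164 × -1.08
W_by_gas = -22856 J; work on gas = −W_by = 22856 J.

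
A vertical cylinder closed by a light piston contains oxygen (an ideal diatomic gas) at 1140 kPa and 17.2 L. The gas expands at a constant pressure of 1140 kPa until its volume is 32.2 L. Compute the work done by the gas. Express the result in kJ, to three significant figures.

Isobaric: W = P ΔV.
W = (1140 kPa)(32.2 − 17.2 L) = (1140)(15) = 17100 J.

W ≈ 17.1 kJ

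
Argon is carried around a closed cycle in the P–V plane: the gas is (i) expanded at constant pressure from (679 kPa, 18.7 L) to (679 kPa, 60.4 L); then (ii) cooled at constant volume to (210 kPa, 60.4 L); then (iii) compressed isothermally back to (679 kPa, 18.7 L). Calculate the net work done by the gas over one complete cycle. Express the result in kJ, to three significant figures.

Leg (i): W = PΔV = (679)(60.4 − 18.7) = 28314 J.
Leg (ii): W = 0.
Leg (iii): W = PᵢVᵢ ln(V_f/Vᵢ) = (12684) ln(18.7/60.4) = -14872 J.
W_net = 28314 − 14872 = 13443 J.

W_net ≈ 13.4 kJ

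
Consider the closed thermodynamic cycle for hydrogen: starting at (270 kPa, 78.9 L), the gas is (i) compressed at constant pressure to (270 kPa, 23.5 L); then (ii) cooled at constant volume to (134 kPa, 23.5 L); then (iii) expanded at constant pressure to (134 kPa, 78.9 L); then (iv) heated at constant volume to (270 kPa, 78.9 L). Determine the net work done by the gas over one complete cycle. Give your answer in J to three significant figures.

Constant-volume legs do no work.
W(i) = (270)(23.5 − 78.9) = -14958 J; W(iii) = (134)(78.9 − 23.5) = 7424 J.
W_net = -14958 + 7424 = -7534 J (the counter-clockwise enclosed area).

W_net ≈ -7530 J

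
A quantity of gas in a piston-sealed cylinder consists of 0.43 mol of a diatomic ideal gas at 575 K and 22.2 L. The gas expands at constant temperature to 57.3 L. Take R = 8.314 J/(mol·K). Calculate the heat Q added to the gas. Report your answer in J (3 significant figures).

Q ≈ 1950 J

Isothermal ⇒ ΔU = 0, so Q = W = nRT ln(V₂/V₁).
Q = (0.43)(8.314)(575) ln(57.3/22.2) = 2056 × 0.9482 = 1949 J.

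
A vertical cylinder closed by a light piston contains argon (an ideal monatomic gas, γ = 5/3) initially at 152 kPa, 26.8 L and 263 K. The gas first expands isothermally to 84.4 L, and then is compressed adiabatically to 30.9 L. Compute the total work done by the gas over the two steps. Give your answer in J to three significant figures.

Step 1 (isothermal): W = P₁V₁ ln(V₂/V₁) = (4074) ln(84.4/26.8) = 4673 J.
After step 1: P = 48.27 kPa, V = 84.4 L, T = 263 K.
Step 2 (adiabatic): W = (P₁V₁ − P₂V₂)/(γ−1) = (4074 − 7960)/0.667 = -5829 J.
W_total = 4673 − 5829 = -1156 J.

W_total ≈ -1160 J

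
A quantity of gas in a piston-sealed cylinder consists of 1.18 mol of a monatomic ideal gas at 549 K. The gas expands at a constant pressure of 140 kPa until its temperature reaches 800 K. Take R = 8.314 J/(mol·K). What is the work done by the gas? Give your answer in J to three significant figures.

W ≈ 2460 J

Isobaric: W = P ΔV = nR ΔT.
W = (1.18)(8.314)(800 − 549) = 2462 J.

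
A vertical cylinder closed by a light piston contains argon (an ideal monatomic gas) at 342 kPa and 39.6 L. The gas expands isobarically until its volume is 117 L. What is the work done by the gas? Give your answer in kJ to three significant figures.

Isobaric: W = P ΔV.
W = (342 kPa)(117 − 39.6 L) = (342)(77.4) = 26471 J.

W ≈ 26.5 kJ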